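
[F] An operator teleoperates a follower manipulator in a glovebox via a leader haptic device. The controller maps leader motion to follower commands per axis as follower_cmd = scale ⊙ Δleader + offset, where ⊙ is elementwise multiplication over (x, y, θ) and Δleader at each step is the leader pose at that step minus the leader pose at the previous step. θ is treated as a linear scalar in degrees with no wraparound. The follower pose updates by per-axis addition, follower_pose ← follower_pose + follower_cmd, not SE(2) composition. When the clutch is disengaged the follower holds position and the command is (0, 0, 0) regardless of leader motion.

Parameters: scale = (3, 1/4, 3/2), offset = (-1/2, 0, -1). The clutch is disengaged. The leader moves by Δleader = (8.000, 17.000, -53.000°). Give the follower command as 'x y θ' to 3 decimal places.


clutch disengaged → follower holds; cmd = (0, 0, 0)

0.000 0.000 0.000


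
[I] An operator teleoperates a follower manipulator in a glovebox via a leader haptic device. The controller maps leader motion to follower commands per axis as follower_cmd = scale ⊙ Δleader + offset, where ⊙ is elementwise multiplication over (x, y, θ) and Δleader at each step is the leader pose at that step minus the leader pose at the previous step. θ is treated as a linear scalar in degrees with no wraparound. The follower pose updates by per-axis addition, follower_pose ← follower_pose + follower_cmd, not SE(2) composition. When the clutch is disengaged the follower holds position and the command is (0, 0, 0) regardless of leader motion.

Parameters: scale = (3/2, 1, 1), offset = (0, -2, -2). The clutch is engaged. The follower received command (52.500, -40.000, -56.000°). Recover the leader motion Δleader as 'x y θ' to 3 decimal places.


35.000 -38.000 -54.000

axis x: (52.500 − 0) / (3/2) = 35.000
axis y: (-40.000 − -2) / (1) = -38.000
axis θ: (-56.000 − -2) / (1) = -54.000


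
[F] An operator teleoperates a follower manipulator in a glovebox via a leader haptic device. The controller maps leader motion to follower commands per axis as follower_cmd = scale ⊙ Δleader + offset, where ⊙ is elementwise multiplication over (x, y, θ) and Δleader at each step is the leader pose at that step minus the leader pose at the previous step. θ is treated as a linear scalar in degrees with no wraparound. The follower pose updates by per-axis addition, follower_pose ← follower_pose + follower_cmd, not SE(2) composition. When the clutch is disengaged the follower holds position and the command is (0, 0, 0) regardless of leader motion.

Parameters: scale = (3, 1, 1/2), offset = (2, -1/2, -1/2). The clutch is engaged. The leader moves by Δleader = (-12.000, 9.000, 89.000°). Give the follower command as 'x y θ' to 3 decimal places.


axis x: 3·-12.000 + 2 = -34.000
axis y: 1·9.000 + -1/2 = 8.500
axis θ: 1/2·89.000 + -1/2 = 44.000

-34.000 8.500 44.000


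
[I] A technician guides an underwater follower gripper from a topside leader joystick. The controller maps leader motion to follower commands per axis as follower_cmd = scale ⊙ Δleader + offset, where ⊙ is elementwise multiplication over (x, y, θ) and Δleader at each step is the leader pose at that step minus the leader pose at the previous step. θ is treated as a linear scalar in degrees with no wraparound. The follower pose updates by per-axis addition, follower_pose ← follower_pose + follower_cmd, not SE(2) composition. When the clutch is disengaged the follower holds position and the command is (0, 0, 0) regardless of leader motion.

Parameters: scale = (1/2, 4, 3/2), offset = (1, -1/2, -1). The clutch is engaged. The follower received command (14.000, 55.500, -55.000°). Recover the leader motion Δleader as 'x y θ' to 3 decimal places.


axis x: (14.000 − 1) / (1/2) = 26.000
axis y: (55.500 − -1/2) / (4) = 14.000
axis θ: (-55.000 − -1) / (3/2) = -36.000

26.000 14.000 -36.000


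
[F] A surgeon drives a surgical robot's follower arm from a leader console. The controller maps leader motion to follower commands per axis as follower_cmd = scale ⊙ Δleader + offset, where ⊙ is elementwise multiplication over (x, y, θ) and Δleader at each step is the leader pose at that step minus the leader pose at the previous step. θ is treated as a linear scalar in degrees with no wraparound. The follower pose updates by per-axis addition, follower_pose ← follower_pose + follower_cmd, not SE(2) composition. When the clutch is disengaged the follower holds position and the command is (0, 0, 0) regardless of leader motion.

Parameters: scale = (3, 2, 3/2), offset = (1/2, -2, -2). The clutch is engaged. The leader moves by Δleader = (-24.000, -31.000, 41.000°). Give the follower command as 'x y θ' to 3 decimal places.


axis x: 3·-24.000 + 1/2 = -71.500
axis y: 2·-31.000 + -2 = -64.000
axis θ: 3/2·41.000 + -2 = 59.500

-71.500 -64.000 59.500


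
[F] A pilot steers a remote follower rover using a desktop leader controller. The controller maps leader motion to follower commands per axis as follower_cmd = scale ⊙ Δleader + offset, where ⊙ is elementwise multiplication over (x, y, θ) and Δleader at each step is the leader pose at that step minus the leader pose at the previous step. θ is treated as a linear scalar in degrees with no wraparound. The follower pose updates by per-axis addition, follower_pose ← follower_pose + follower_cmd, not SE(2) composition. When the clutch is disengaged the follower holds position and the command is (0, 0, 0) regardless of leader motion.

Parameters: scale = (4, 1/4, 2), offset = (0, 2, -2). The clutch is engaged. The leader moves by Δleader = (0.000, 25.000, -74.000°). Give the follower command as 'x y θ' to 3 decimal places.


axis x: 4·0.000 + 0 = 0.000
axis y: 1/4·25.000 + 2 = 8.250
axis θ: 2·-74.000 + -2 = -150.000

0.000 8.250 -150.000


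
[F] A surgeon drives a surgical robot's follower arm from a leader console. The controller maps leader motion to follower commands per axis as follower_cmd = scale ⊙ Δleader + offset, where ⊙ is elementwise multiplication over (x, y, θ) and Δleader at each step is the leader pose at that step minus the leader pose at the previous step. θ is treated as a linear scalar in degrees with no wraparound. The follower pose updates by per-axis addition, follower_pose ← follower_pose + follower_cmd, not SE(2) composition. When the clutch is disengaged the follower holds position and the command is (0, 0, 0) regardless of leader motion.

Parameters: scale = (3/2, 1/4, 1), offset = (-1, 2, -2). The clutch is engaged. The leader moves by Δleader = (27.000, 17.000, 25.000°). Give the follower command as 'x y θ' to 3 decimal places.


axis x: 3/2·27.000 + -1 = 39.500
axis y: 1/4·17.000 + 2 = 6.250
axis θ: 1·25.000 + -2 = 23.000

39.500 6.250 23.000


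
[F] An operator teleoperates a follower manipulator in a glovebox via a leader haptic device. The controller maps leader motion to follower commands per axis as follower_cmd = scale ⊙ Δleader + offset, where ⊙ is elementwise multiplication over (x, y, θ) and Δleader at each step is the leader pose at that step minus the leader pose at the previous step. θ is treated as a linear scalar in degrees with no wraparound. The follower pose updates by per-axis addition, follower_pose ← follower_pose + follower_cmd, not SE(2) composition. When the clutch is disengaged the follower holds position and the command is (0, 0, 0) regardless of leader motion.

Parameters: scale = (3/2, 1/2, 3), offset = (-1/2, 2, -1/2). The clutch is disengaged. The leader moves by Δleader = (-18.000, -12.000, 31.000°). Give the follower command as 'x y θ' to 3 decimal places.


0.000 0.000 0.000

clutch disengaged → follower holds; cmd = (0, 0, 0)


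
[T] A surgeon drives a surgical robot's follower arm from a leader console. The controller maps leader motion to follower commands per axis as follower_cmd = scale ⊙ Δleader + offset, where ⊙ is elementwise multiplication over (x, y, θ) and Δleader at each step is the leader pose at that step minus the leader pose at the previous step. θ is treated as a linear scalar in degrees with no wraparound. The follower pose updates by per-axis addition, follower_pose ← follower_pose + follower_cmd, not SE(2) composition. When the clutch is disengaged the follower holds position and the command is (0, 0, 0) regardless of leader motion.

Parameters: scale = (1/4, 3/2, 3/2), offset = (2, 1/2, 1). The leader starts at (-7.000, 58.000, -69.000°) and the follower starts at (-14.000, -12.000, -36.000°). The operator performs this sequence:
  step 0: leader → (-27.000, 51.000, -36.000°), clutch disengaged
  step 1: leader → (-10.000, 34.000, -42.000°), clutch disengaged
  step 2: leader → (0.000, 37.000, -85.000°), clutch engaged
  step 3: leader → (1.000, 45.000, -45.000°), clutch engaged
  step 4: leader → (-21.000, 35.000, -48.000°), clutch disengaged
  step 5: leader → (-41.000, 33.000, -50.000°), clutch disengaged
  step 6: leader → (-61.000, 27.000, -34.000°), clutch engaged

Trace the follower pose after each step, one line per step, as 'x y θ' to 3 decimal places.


-14.000 -12.000 -36.000
-14.000 -12.000 -36.000
-9.500 -7.000 -99.500
-7.250 5.500 -38.500
-7.250 5.500 -38.500
-7.250 5.500 -38.500
-10.250 -3.000 -13.500

step 0: Δleader=(-20.000, -7.000, 33.000°), disengaged; cmd=(0,0,0) → follower holds at (-14.000, -12.000, -36.000°)
step 1: Δleader=(17.000, -17.000, -6.000°), disengaged; cmd=(0,0,0) → follower holds at (-14.000, -12.000, -36.000°)
step 2: Δleader=(10.000, 3.000, -43.000°), engaged; cmd=(4.500, 5.000, -63.500°) → follower=(-9.500, -7.000, -99.500°)
step 3: Δleader=(1.000, 8.000, 40.000°), engaged; cmd=(2.250, 12.500, 61.000°) → follower=(-7.250, 5.500, -38.500°)
step 4: Δleader=(-22.000, -10.000, -3.000°), disengaged; cmd=(0,0,0) → follower holds at (-7.250, 5.500, -38.500°)
step 5: Δleader=(-20.000, -2.000, -2.000°), disengaged; cmd=(0,0,0) → follower holds at (-7.250, 5.500, -38.500°)
step 6: Δleader=(-20.000, -6.000, 16.000°), engaged; cmd=(-3.000, -8.500, 25.000°) → follower=(-10.250, -3.000, -13.500°)


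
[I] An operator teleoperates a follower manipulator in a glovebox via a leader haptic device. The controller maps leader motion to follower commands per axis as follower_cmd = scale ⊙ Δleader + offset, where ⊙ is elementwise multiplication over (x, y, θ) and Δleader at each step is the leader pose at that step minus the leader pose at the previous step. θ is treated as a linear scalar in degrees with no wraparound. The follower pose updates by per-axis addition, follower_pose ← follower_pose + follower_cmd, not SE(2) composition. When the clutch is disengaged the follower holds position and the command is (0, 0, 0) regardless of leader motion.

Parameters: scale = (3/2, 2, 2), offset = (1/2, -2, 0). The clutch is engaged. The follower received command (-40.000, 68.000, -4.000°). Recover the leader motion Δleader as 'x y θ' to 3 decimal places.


-27.000 35.000 -2.000

axis x: (-40.000 − 1/2) / (3/2) = -27.000
axis y: (68.000 − -2) / (2) = 35.000
axis θ: (-4.000 − 0) / (2) = -2.000


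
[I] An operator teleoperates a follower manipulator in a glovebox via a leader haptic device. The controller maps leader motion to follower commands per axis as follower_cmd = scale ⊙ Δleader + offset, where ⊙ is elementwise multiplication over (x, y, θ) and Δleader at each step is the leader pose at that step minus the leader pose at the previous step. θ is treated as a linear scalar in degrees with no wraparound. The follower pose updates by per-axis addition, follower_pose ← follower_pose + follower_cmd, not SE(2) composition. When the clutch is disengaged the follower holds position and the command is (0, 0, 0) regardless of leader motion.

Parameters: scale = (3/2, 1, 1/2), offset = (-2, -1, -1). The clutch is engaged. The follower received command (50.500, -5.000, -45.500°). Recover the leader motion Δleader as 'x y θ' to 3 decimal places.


35.000 -4.000 -89.000

axis x: (50.500 − -2) / (3/2) = 35.000
axis y: (-5.000 − -1) / (1) = -4.000
axis θ: (-45.500 − -1) / (1/2) = -89.000


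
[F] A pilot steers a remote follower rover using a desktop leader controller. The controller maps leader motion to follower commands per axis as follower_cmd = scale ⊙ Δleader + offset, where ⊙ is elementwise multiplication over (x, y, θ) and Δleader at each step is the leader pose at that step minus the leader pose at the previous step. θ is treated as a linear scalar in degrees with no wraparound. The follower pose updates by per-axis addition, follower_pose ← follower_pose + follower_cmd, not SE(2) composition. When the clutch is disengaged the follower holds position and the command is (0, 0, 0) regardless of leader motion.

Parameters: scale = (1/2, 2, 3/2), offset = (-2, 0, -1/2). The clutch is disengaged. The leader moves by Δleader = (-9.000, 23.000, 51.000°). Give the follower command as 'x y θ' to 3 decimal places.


0.000 0.000 0.000

clutch disengaged → follower holds; cmd = (0, 0, 0)


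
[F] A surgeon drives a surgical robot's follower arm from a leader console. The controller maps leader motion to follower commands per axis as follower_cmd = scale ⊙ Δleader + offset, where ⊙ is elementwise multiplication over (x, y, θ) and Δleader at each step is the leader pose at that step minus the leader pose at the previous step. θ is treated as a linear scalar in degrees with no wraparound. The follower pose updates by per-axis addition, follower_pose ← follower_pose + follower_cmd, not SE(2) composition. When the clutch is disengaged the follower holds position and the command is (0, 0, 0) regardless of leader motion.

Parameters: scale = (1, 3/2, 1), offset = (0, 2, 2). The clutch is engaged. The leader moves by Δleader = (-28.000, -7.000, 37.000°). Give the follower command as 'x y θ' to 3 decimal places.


-28.000 -8.500 39.000

axis x: 1·-28.000 + 0 = -28.000
axis y: 3/2·-7.000 + 2 = -8.500
axis θ: 1·37.000 + 2 = 39.000


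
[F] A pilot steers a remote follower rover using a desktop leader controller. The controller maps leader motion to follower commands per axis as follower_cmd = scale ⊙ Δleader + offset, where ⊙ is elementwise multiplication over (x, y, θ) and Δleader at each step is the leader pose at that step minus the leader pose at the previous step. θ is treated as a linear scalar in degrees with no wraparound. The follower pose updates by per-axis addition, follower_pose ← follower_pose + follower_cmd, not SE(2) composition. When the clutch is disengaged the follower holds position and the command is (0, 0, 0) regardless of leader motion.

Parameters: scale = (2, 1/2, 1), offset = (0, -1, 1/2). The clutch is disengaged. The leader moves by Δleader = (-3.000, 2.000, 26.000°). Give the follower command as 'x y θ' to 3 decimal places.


0.000 0.000 0.000

clutch disengaged → follower holds; cmd = (0, 0, 0)


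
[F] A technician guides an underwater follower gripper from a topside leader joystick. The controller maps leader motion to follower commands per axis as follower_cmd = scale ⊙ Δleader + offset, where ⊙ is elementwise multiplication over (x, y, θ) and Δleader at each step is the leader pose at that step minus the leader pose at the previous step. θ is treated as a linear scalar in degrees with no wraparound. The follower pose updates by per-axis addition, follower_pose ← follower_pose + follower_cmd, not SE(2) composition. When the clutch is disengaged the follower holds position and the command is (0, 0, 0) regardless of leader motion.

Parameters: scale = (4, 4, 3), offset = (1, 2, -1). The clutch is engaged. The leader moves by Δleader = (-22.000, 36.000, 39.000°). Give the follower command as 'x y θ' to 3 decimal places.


-87.000 146.000 116.000

axis x: 4·-22.000 + 1 = -87.000
axis y: 4·36.000 + 2 = 146.000
axis θ: 3·39.000 + -1 = 116.000


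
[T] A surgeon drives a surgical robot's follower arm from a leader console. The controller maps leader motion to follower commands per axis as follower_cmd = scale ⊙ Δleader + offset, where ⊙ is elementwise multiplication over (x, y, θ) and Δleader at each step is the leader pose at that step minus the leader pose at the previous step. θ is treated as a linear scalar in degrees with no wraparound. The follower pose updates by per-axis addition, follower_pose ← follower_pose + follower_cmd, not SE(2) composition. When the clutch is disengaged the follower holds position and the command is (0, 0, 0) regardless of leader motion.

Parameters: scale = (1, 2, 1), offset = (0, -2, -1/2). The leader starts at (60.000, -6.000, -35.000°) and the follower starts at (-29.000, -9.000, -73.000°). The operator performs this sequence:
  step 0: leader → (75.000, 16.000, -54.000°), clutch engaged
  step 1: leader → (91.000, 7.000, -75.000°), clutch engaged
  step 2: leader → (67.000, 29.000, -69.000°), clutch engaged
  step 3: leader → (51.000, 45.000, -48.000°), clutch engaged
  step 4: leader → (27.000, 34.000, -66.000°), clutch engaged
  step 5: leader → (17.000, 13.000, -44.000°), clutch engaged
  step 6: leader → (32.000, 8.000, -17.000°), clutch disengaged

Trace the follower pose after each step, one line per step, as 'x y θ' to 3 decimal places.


step 0: Δleader=(15.000, 22.000, -19.000°), engaged; cmd=(15.000, 42.000, -19.500°) → follower=(-14.000, 33.000, -92.500°)
step 1: Δleader=(16.000, -9.000, -21.000°), engaged; cmd=(16.000, -20.000, -21.500°) → follower=(2.000, 13.000, -114.000°)
step 2: Δleader=(-24.000, 22.000, 6.000°), engaged; cmd=(-24.000, 42.000, 5.500°) → follower=(-22.000, 55.000, -108.500°)
step 3: Δleader=(-16.000, 16.000, 21.000°), engaged; cmd=(-16.000, 30.000, 20.500°) → follower=(-38.000, 85.000, -88.000°)
step 4: Δleader=(-24.000, -11.000, -18.000°), engaged; cmd=(-24.000, -24.000, -18.500°) → follower=(-62.000, 61.000, -106.500°)
step 5: Δleader=(-10.000, -21.000, 22.000°), engaged; cmd=(-10.000, -44.000, 21.500°) → follower=(-72.000, 17.000, -85.000°)
step 6: Δleader=(15.000, -5.000, 27.000°), disengaged; cmd=(0,0,0) → follower holds at (-72.000, 17.000, -85.000°)

-14.000 33.000 -92.500
2.000 13.000 -114.000
-22.000 55.000 -108.500
-38.000 85.000 -88.000
-62.000 61.000 -106.500
-72.000 17.000 -85.000
-72.000 17.000 -85.000


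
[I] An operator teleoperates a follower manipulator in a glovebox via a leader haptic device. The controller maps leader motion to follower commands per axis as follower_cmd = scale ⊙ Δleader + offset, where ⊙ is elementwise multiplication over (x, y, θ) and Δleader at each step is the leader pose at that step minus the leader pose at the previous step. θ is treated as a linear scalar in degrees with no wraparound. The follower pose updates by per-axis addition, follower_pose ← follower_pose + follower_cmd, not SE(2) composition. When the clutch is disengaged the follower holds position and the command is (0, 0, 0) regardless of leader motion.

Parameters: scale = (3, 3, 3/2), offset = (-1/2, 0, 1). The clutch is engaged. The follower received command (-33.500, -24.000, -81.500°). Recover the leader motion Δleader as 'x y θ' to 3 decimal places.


-11.000 -8.000 -55.000

axis x: (-33.500 − -1/2) / (3) = -11.000
axis y: (-24.000 − 0) / (3) = -8.000
axis θ: (-81.500 − 1) / (3/2) = -55.000


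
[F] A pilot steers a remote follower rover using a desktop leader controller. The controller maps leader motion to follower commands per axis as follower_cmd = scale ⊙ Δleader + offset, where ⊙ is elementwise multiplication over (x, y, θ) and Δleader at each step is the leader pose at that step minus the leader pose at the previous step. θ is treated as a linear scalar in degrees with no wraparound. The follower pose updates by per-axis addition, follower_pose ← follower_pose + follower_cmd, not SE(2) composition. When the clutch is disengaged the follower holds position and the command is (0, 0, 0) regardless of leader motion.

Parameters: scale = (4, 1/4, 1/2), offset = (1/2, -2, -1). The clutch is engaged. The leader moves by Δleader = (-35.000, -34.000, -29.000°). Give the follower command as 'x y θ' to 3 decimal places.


-139.500 -10.500 -15.500

axis x: 4·-35.000 + 1/2 = -139.500
axis y: 1/4·-34.000 + -2 = -10.500
axis θ: 1/2·-29.000 + -1 = -15.500


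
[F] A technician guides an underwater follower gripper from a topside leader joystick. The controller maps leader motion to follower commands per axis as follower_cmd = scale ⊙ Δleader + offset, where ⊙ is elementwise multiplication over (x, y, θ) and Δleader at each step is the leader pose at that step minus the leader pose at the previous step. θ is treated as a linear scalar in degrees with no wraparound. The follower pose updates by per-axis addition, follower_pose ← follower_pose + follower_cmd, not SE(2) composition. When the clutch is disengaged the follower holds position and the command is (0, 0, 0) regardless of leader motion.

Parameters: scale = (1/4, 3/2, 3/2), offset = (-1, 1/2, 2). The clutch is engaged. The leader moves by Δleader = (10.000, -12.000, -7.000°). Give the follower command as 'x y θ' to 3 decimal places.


axis x: 1/4·10.000 + -1 = 1.500
axis y: 3/2·-12.000 + 1/2 = -17.500
axis θ: 3/2·-7.000 + 2 = -8.500

1.500 -17.500 -8.500


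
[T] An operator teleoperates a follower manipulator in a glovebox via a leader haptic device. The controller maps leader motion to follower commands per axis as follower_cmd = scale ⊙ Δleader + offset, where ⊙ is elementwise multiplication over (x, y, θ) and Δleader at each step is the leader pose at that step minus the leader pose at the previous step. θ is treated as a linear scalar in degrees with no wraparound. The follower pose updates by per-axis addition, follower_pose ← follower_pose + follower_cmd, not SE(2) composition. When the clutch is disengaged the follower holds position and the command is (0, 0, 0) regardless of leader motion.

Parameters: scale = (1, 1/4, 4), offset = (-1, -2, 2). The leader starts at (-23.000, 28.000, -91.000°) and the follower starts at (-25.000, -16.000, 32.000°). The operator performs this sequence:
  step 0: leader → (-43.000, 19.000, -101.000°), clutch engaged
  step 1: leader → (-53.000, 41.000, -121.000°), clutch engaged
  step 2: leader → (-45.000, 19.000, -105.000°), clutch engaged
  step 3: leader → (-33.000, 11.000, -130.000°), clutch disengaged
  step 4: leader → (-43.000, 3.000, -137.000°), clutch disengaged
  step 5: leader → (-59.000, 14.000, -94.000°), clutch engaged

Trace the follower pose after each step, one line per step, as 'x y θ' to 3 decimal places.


-46.000 -20.250 -6.000
-57.000 -16.750 -84.000
-50.000 -24.250 -18.000
-50.000 -24.250 -18.000
-50.000 -24.250 -18.000
-67.000 -23.500 156.000

step 0: Δleader=(-20.000, -9.000, -10.000°), engaged; cmd=(-21.000, -4.250, -38.000°) → follower=(-46.000, -20.250, -6.000°)
step 1: Δleader=(-10.000, 22.000, -20.000°), engaged; cmd=(-11.000, 3.500, -78.000°) → follower=(-57.000, -16.750, -84.000°)
step 2: Δleader=(8.000, -22.000, 16.000°), engaged; cmd=(7.000, -7.500, 66.000°) → follower=(-50.000, -24.250, -18.000°)
step 3: Δleader=(12.000, -8.000, -25.000°), disengaged; cmd=(0,0,0) → follower holds at (-50.000, -24.250, -18.000°)
step 4: Δleader=(-10.000, -8.000, -7.000°), disengaged; cmd=(0,0,0) → follower holds at (-50.000, -24.250, -18.000°)
step 5: Δleader=(-16.000, 11.000, 43.000°), engaged; cmd=(-17.000, 0.750, 174.000°) → follower=(-67.000, -23.500, 156.000°)


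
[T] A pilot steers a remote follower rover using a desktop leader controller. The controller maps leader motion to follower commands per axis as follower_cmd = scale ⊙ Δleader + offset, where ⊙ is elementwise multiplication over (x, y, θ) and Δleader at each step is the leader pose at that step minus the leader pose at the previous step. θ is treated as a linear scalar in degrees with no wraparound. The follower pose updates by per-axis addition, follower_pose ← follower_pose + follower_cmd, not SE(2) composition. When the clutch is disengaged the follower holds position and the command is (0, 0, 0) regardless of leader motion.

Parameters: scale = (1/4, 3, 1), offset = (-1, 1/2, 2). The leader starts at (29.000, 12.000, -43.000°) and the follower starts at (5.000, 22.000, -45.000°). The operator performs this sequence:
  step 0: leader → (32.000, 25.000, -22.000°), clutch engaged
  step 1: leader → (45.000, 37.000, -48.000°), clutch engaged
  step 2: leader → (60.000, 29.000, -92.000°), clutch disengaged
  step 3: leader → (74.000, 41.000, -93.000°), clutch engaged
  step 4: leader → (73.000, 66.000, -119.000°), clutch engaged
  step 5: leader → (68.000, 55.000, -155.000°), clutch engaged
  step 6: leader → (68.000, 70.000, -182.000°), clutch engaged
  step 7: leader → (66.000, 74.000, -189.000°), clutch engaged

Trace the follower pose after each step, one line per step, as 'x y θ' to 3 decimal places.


4.750 61.500 -22.000
7.000 98.000 -46.000
7.000 98.000 -46.000
9.500 134.500 -45.000
8.250 210.000 -69.000
6.000 177.500 -103.000
5.000 223.000 -128.000
3.500 235.500 -133.000

step 0: Δleader=(3.000, 13.000, 21.000°), engaged; cmd=(-0.250, 39.500, 23.000°) → follower=(4.750, 61.500, -22.000°)
step 1: Δleader=(13.000, 12.000, -26.000°), engaged; cmd=(2.250, 36.500, -24.000°) → follower=(7.000, 98.000, -46.000°)
step 2: Δleader=(15.000, -8.000, -44.000°), disengaged; cmd=(0,0,0) → follower holds at (7.000, 98.000, -46.000°)
step 3: Δleader=(14.000, 12.000, -1.000°), engaged; cmd=(2.500, 36.500, 1.000°) → follower=(9.500, 134.500, -45.000°)
step 4: Δleader=(-1.000, 25.000, -26.000°), engaged; cmd=(-1.250, 75.500, -24.000°) → follower=(8.250, 210.000, -69.000°)
step 5: Δleader=(-5.000, -11.000, -36.000°), engaged; cmd=(-2.250, -32.500, -34.000°) → follower=(6.000, 177.500, -103.000°)
step 6: Δleader=(0.000, 15.000, -27.000°), engaged; cmd=(-1.000, 45.500, -25.000°) → follower=(5.000, 223.000, -128.000°)
step 7: Δleader=(-2.000, 4.000, -7.000°), engaged; cmd=(-1.500, 12.500, -5.000°) → follower=(3.500, 235.500, -133.000°)


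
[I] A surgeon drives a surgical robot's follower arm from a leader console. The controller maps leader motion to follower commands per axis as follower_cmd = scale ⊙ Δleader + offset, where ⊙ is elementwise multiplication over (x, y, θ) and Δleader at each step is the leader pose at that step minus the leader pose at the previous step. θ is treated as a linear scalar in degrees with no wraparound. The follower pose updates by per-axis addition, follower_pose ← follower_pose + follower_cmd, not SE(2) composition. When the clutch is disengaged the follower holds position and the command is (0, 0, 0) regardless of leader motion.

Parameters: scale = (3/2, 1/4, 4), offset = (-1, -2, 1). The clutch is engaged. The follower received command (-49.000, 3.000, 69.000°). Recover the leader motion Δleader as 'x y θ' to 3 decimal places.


-32.000 20.000 17.000

axis x: (-49.000 − -1) / (3/2) = -32.000
axis y: (3.000 − -2) / (1/4) = 20.000
axis θ: (69.000 − 1) / (4) = 17.000


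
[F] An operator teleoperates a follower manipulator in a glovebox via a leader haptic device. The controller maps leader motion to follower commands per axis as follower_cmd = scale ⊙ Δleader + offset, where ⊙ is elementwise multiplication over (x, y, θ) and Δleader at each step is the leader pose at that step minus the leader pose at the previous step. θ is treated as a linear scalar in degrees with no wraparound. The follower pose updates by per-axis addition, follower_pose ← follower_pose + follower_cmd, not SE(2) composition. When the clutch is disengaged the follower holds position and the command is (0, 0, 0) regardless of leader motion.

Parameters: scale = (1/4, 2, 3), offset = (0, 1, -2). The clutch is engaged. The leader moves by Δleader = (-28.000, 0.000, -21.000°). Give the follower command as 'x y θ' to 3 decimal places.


axis x: 1/4·-28.000 + 0 = -7.000
axis y: 2·0.000 + 1 = 1.000
axis θ: 3·-21.000 + -2 = -65.000

-7.000 1.000 -65.000


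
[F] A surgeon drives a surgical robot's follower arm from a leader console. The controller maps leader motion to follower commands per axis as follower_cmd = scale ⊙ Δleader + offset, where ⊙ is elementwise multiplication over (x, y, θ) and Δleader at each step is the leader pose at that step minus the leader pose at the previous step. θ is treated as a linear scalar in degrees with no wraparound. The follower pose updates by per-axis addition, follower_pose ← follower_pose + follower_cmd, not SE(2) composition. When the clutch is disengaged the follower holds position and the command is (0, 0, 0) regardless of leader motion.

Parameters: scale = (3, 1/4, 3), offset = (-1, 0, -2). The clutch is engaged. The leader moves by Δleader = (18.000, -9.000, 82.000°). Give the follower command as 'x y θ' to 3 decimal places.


53.000 -2.250 244.000

axis x: 3·18.000 + -1 = 53.000
axis y: 1/4·-9.000 + 0 = -2.250
axis θ: 3·82.000 + -2 = 244.000


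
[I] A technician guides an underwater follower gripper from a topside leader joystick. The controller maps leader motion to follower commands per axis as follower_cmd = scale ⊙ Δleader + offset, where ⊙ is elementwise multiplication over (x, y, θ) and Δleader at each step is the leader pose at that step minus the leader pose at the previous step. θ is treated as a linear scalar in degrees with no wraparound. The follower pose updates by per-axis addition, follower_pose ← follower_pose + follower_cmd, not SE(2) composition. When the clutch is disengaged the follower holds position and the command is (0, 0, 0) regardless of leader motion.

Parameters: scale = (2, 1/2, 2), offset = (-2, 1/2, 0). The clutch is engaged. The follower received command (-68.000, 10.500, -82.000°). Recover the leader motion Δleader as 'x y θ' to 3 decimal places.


axis x: (-68.000 − -2) / (2) = -33.000
axis y: (10.500 − 1/2) / (1/2) = 20.000
axis θ: (-82.000 − 0) / (2) = -41.000

-33.000 20.000 -41.000


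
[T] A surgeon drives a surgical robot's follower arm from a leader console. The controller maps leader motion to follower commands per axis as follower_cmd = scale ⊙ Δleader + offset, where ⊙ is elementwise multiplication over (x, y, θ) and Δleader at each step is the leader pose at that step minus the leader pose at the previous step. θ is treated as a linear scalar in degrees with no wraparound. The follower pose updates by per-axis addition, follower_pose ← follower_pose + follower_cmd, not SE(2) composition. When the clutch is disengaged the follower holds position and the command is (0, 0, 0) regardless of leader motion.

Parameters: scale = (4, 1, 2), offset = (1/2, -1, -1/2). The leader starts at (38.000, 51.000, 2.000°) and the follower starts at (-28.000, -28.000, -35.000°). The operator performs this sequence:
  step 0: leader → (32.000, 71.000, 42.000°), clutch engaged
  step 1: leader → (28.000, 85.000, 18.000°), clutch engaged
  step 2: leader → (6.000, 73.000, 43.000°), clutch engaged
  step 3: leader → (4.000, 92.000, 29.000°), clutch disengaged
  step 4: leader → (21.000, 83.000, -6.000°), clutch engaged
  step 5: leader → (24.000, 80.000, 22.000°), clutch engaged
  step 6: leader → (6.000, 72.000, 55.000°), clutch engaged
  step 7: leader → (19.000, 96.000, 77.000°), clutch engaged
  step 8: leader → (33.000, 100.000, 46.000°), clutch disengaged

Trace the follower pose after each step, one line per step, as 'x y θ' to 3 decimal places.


-51.500 -9.000 44.500
-67.000 4.000 -4.000
-154.500 -9.000 45.500
-154.500 -9.000 45.500
-86.000 -19.000 -25.000
-73.500 -23.000 30.500
-145.000 -32.000 96.000
-92.500 -9.000 139.500
-92.500 -9.000 139.500

step 0: Δleader=(-6.000, 20.000, 40.000°), engaged; cmd=(-23.500, 19.000, 79.500°) → follower=(-51.500, -9.000, 44.500°)
step 1: Δleader=(-4.000, 14.000, -24.000°), engaged; cmd=(-15.500, 13.000, -48.500°) → follower=(-67.000, 4.000, -4.000°)
step 2: Δleader=(-22.000, -12.000, 25.000°), engaged; cmd=(-87.500, -13.000, 49.500°) → follower=(-154.500, -9.000, 45.500°)
step 3: Δleader=(-2.000, 19.000, -14.000°), disengaged; cmd=(0,0,0) → follower holds at (-154.500, -9.000, 45.500°)
step 4: Δleader=(17.000, -9.000, -35.000°), engaged; cmd=(68.500, -10.000, -70.500°) → follower=(-86.000, -19.000, -25.000°)
step 5: Δleader=(3.000, -3.000, 28.000°), engaged; cmd=(12.500, -4.000, 55.500°) → follower=(-73.500, -23.000, 30.500°)
step 6: Δleader=(-18.000, -8.000, 33.000°), engaged; cmd=(-71.500, -9.000, 65.500°) → follower=(-145.000, -32.000, 96.000°)
step 7: Δleader=(13.000, 24.000, 22.000°), engaged; cmd=(52.500, 23.000, 43.500°) → follower=(-92.500, -9.000, 139.500°)
step 8: Δleader=(14.000, 4.000, -31.000°), disengaged; cmd=(0,0,0) → follower holds at (-92.500, -9.000, 139.500°)


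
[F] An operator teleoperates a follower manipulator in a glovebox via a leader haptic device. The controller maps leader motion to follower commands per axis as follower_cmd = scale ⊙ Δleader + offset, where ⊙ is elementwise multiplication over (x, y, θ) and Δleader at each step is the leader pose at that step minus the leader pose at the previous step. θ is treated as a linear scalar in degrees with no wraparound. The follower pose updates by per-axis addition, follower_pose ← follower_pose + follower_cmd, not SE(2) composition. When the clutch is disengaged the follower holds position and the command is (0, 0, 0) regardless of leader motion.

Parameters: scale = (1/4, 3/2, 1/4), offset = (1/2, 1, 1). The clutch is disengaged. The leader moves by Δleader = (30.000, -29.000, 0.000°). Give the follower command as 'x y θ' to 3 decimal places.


0.000 0.000 0.000

clutch disengaged → follower holds; cmd = (0, 0, 0)


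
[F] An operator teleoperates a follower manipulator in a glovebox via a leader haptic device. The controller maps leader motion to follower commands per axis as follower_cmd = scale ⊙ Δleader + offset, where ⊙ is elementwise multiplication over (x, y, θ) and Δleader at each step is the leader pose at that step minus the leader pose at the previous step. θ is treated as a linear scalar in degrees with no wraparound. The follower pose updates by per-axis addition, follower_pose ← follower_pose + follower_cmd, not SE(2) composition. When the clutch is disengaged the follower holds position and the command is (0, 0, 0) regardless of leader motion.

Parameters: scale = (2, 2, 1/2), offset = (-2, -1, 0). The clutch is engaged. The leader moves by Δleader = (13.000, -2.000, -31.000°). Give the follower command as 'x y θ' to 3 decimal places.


24.000 -5.000 -15.500

axis x: 2·13.000 + -2 = 24.000
axis y: 2·-2.000 + -1 = -5.000
axis θ: 1/2·-31.000 + 0 = -15.500


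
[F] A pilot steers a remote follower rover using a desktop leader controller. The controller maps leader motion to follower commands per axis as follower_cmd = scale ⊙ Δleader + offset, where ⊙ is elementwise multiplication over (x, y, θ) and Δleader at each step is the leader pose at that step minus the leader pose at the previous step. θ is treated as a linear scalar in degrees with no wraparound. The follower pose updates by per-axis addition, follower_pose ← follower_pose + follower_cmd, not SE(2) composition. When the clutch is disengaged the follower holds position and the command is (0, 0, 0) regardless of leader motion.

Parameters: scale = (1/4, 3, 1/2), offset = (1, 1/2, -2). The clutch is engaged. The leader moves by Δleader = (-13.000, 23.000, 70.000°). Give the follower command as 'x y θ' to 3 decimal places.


axis x: 1/4·-13.000 + 1 = -2.250
axis y: 3·23.000 + 1/2 = 69.500
axis θ: 1/2·70.000 + -2 = 33.000

-2.250 69.500 33.000


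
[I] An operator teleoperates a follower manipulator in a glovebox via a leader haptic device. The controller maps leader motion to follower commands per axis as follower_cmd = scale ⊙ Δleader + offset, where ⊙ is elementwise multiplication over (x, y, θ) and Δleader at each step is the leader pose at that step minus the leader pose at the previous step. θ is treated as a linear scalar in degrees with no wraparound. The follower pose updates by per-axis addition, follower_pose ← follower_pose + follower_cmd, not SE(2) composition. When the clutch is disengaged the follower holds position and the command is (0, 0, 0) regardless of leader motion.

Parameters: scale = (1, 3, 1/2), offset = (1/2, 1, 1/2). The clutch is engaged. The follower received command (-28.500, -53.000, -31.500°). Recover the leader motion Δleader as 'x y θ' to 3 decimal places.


axis x: (-28.500 − 1/2) / (1) = -29.000
axis y: (-53.000 − 1) / (3) = -18.000
axis θ: (-31.500 − 1/2) / (1/2) = -64.000

-29.000 -18.000 -64.000


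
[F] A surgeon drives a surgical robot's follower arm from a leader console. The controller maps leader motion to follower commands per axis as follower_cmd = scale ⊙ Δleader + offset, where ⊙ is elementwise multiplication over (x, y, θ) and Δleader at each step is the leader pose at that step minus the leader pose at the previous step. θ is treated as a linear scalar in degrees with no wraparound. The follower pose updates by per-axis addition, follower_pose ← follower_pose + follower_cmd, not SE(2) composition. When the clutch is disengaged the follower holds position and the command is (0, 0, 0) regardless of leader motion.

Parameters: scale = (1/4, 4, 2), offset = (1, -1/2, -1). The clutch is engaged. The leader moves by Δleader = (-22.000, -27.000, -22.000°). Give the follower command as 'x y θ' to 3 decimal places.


axis x: 1/4·-22.000 + 1 = -4.500
axis y: 4·-27.000 + -1/2 = -108.500
axis θ: 2·-22.000 + -1 = -45.000

-4.500 -108.500 -45.000


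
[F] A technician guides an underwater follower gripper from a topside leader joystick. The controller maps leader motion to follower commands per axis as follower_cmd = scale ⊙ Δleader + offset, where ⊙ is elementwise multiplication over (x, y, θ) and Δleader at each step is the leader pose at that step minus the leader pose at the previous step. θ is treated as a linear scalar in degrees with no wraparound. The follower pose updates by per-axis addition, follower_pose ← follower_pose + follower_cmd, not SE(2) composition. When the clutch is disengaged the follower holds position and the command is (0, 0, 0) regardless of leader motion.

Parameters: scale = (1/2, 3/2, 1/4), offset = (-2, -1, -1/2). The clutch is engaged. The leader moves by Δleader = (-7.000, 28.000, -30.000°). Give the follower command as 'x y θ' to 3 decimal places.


axis x: 1/2·-7.000 + -2 = -5.500
axis y: 3/2·28.000 + -1 = 41.000
axis θ: 1/4·-30.000 + -1/2 = -8.000

-5.500 41.000 -8.000


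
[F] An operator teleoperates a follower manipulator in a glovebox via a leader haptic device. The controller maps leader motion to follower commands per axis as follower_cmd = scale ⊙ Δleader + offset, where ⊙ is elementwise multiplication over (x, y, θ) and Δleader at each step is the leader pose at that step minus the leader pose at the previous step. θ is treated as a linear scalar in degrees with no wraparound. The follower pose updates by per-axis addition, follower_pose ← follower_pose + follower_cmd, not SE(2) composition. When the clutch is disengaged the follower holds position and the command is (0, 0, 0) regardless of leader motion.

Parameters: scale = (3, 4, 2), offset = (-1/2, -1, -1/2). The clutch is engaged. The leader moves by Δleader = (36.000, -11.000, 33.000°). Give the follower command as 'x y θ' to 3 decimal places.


107.500 -45.000 65.500

axis x: 3·36.000 + -1/2 = 107.500
axis y: 4·-11.000 + -1 = -45.000
axis θ: 2·33.000 + -1/2 = 65.500


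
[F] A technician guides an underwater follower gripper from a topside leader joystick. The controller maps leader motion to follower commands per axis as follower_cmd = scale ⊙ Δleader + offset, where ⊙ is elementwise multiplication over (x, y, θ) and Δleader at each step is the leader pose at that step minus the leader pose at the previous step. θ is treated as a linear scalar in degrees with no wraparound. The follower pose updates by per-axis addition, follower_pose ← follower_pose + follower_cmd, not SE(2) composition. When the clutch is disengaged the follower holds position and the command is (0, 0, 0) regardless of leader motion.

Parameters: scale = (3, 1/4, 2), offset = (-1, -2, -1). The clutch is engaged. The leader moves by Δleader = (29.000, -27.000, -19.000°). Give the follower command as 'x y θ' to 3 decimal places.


86.000 -8.750 -39.000

axis x: 3·29.000 + -1 = 86.000
axis y: 1/4·-27.000 + -2 = -8.750
axis θ: 2·-19.000 + -1 = -39.000
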